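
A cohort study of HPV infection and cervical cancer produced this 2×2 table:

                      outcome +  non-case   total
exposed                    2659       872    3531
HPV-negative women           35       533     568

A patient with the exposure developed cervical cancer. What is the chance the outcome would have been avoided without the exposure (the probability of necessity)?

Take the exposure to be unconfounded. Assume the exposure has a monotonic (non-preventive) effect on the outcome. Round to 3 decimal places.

PN ≈ 0.918

p₁ = P(outcome | exposed) = 2659/3531 = 0.75304
p₀ = P(outcome | unexposed) = 35/568 = 0.06162
Under exogeneity and monotonicity, PN = (p₁ − p₀)/p₁.
PN = (0.75304 − 0.06162) / 0.75304 ≈ 0.9182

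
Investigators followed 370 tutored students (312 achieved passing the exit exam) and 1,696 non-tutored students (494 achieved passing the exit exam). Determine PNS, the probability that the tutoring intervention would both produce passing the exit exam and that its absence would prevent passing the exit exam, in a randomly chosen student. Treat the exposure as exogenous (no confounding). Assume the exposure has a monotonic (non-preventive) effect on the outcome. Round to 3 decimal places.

p₁ = P(outcome | exposed) = 312/370 = 0.84324
p₀ = P(outcome | unexposed) = 494/1696 = 0.29127
Under exogeneity and monotonicity, PNS = p₁ − p₀.
PNS = 0.84324 − 0.29127 = 0.55197

PNS ≈ 0.552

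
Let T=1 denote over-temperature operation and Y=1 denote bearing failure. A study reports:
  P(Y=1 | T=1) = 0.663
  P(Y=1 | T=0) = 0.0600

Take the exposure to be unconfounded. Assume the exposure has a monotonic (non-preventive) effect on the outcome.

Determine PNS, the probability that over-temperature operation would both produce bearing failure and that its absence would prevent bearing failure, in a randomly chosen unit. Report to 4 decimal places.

PNS ≈ 0.6030

Let p₁ = 0.663, p₀ = 0.06.
Under exogeneity and monotonicity, PNS = p₁ − p₀.
PNS = 0.663 − 0.06 = 0.603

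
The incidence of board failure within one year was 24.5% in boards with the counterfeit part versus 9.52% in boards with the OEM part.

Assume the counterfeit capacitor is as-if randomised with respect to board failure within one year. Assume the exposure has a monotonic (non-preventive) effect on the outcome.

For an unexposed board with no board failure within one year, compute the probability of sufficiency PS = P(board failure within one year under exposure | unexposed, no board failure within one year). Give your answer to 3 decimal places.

PS ≈ 0.166

p₁ = 0.245, p₀ = 0.0952.
Under exogeneity and monotonicity, PS = (p₁ − p₀) / (1 − p₀).
PS = (0.245 − 0.0952) / (1 − 0.0952) = 0.1498 / 0.9048 ≈ 0.1656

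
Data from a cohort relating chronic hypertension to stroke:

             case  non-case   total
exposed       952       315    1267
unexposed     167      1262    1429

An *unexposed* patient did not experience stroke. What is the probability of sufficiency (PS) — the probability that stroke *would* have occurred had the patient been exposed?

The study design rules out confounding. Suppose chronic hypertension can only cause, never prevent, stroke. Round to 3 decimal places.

PS ≈ 0.718

p₁ = P(outcome | exposed) = 952/1267 = 0.75138
p₀ = P(outcome | unexposed) = 167/1429 = 0.11686
Under exogeneity and monotonicity, PS = (p₁ − p₀) / (1 − p₀).
PS = (0.75138 − 0.11686) / (1 − 0.11686) = 0.63452 / 0.88314 ≈ 0.7185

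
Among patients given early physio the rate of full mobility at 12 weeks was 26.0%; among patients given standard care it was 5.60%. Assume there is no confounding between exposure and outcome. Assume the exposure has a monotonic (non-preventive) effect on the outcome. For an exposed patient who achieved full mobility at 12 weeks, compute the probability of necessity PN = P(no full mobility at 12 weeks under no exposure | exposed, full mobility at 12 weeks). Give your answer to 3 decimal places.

PN ≈ 0.785

p₁ = 0.26, p₀ = 0.056.
Under exogeneity and monotonicity, PN = (p₁ − p₀) / p₁.
PN = (0.26 − 0.056) / 0.26 = 0.204 / 0.26 ≈ 0.7846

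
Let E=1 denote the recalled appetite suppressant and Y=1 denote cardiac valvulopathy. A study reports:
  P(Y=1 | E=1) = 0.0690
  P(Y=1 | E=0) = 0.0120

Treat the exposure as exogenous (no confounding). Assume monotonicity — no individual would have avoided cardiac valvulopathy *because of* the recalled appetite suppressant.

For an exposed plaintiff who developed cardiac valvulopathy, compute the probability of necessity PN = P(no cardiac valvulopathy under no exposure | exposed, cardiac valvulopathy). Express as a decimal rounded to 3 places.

PN ≈ 0.826

Let p₁ = 0.069, p₀ = 0.012.
Under exogeneity and monotonicity, PN = (p₁ − p₀) / p₁.
PN = (0.069 − 0.012) / 0.069 = 0.057 / 0.069 ≈ 0.8261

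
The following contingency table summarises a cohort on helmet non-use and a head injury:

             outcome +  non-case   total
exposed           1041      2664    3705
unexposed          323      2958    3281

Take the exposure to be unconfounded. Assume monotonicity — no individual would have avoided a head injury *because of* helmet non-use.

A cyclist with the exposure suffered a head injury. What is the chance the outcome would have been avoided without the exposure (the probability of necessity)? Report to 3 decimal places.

p₁ = P(outcome | exposed) = 1041/3705 = 0.28097
p₀ = P(outcome | unexposed) = 323/3281 = 0.098446
Under exogeneity and monotonicity, PN = (p₁ − p₀) / p₁.
PN = (0.28097 − 0.098446) / 0.28097 = 0.18253 / 0.28097 ≈ 0.6496

PN ≈ 0.650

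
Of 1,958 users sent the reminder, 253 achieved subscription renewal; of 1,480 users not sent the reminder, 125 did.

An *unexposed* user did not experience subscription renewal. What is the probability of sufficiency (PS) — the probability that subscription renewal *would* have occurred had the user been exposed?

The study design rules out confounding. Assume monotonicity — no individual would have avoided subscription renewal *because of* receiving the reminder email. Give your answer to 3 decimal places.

p₁ = P(outcome | exposed) = 253/1958 = 0.12921
p₀ = P(outcome | unexposed) = 125/1480 = 0.084459
Under exogeneity and monotonicity, PS = (p₁ − p₀) / (1 − p₀).
PS = (0.12921 − 0.084459) / (1 − 0.084459) = 0.044754 / 0.91554 ≈ 0.0489

PS ≈ 0.049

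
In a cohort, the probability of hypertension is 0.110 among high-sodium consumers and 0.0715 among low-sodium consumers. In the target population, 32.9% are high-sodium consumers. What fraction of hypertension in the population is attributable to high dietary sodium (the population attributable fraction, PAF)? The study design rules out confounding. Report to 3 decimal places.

PAF ≈ 0.150

Let p₁ = 0.11, p₀ = 0.0715.
Overall risk P(Y=1) = π·p₁ + (1−π)·p₀ = 0.329×0.11 + 0.671×0.0715 = 0.084166.
Under exogeneity, PAF = [P(Y=1) − p₀] / P(Y=1).
PAF = (0.084166 − 0.0715) / 0.084166 ≈ 0.1505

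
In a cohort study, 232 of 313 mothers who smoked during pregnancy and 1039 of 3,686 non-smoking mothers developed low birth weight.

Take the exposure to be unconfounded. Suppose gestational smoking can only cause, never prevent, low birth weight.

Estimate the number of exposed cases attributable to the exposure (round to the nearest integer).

about 144 cases

p₁ = P(outcome | exposed) = 232/313 = 0.74121
p₀ = P(outcome | unexposed) = 1039/3686 = 0.28188
PN = (p₁ − p₀)/p₁ = (0.74121 − 0.28188) / 0.74121 ≈ 0.61971.
Attributable cases ≈ PN × (exposed cases) = 0.61971 × 232 ≈ 143.77.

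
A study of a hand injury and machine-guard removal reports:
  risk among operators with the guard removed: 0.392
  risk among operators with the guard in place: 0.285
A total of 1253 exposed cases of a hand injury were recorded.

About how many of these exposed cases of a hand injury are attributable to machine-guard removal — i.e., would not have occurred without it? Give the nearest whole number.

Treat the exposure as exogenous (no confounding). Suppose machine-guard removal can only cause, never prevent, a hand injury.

about 342 cases

Let p₁ = 0.392, p₀ = 0.285.
PN = (p₁ − p₀)/p₁ = (0.392 − 0.285) / 0.392 ≈ 0.27296.
Attributable cases ≈ PN × (exposed cases) = 0.27296 × 1253 ≈ 342.02.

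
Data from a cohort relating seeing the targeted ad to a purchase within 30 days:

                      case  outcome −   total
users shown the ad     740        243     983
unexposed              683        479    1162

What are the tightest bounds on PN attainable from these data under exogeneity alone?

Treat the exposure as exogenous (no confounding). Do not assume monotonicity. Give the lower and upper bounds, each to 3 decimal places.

p₁ = P(outcome | exposed) = 740/983 = 0.7528
p₀ = P(outcome | unexposed) = 683/1162 = 0.58778
Under exogeneity alone the bounds on PN are max{0,(p₁−p₀)/p₁} ≤ PN ≤ min{1,(1−p₀)/p₁}.
  lower = (p₁ − p₀)/p₁ = 0.16502 / 0.7528 ≈ 0.2192
  upper = min{1, (1 − p₀)/p₁} = 0.41222 / 0.7528 ≈ 0.5476

0.219 ≤ PN ≤ 0.548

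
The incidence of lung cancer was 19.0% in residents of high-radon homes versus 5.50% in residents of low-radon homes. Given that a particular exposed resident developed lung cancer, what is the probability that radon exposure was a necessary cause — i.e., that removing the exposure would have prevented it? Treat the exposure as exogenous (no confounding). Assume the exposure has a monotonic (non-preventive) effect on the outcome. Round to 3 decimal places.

PN ≈ 0.711

p₁ = 0.19, p₀ = 0.055.
Under exogeneity and monotonicity, PN = (p₁ − p₀) / p₁.
PN = (0.19 − 0.055) / 0.19 = 0.135 / 0.19 ≈ 0.7105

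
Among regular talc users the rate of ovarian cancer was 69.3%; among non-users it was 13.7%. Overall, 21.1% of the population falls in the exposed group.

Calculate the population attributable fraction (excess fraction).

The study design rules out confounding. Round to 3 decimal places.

PAF ≈ 0.461

p₁ = 0.693, p₀ = 0.137.
Overall risk P(Y=1) = π·p₁ + (1−π)·p₀ = 0.211×0.693 + 0.789×0.137 = 0.25432.
Under exogeneity, PAF = [P(Y=1) − p₀] / P(Y=1).
PAF = (0.25432 − 0.137) / 0.25432 ≈ 0.4613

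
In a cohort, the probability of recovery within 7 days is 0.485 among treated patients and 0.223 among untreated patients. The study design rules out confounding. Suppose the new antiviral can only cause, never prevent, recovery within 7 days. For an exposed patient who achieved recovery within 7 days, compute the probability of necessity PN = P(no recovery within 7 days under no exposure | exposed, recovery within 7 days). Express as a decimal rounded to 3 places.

Let p₁ = 0.485, p₀ = 0.223.
Under exogeneity and monotonicity, PN = (p₁ − p₀) / p₁.
PN = (0.485 − 0.223) / 0.485 = 0.262 / 0.485 ≈ 0.5402

PN ≈ 0.540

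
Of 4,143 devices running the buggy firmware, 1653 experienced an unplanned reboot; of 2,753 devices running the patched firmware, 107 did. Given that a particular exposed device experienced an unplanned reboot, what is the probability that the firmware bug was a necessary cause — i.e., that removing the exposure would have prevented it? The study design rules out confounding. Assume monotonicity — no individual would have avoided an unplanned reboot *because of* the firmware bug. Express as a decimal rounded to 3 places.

PN ≈ 0.903

p₁ = P(outcome | exposed) = 1653/4143 = 0.39899
p₀ = P(outcome | unexposed) = 107/2753 = 0.038867
Under exogeneity and monotonicity, PN = (p₁ − p₀) / p₁.
PN = (0.39899 − 0.038867) / 0.39899 = 0.36012 / 0.39899 ≈ 0.9026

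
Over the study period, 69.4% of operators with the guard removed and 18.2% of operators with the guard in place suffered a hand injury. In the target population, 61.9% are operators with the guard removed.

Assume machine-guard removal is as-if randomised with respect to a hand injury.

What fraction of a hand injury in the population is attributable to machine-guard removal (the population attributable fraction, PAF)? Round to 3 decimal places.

PAF ≈ 0.635

p₁ = 0.694, p₀ = 0.182.
Overall risk P(Y=1) = π·p₁ + (1−π)·p₀ = 0.619×0.694 + 0.381×0.182 = 0.49893.
Under exogeneity, PAF = [P(Y=1) − p₀] / P(Y=1).
PAF = (0.49893 − 0.182) / 0.49893 ≈ 0.6352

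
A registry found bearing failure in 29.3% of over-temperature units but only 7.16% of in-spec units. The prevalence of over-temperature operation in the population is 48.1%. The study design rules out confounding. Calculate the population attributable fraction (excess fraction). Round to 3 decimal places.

p₁ = 0.293, p₀ = 0.0716.
Overall risk P(Y=1) = π·p₁ + (1−π)·p₀ = 0.481×0.293 + 0.519×0.0716 = 0.17809.
Under exogeneity, PAF = [P(Y=1) − p₀] / P(Y=1).
PAF = (0.17809 − 0.0716) / 0.17809 ≈ 0.5980

PAF ≈ 0.598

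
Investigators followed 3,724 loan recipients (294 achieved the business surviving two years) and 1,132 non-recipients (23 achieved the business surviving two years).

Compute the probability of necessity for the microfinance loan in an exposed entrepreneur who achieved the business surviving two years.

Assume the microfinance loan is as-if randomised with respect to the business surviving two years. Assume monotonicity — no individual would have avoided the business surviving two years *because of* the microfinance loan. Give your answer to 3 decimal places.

p₁ = P(outcome | exposed) = 294/3724 = 0.078947
p₀ = P(outcome | unexposed) = 23/1132 = 0.020318
Under exogeneity and monotonicity, PN = (p₁ − p₀) / p₁.
PN = (0.078947 − 0.020318) / 0.078947 = 0.058629 / 0.078947 ≈ 0.7426

PN ≈ 0.743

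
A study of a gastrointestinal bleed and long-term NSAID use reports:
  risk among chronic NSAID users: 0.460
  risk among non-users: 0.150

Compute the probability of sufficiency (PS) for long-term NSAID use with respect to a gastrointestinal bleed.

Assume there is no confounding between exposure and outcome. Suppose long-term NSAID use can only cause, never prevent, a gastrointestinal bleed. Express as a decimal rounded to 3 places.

Let p₁ = 0.46, p₀ = 0.15.
Under exogeneity and monotonicity, PS = (p₁ − p₀) / (1 − p₀).
PS = (0.46 − 0.15) / (1 − 0.15) = 0.31 / 0.85 ≈ 0.3647

PS ≈ 0.365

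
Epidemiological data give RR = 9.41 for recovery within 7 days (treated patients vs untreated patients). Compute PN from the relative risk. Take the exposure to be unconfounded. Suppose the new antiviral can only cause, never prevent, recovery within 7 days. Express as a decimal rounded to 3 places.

Under exogeneity and monotonicity, PN = (RR − 1) / RR = 1 − 1/RR.
PN = (9.41 − 1) / 9.41 = 8.41 / 9.41 ≈ 0.8937

PN ≈ 0.894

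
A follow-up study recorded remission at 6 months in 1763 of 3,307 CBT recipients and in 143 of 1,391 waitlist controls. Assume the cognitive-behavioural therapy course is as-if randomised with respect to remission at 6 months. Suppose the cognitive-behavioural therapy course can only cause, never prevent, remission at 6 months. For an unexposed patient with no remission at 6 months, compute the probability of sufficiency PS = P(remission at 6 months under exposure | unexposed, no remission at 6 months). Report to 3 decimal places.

p₁ = P(outcome | exposed) = 1763/3307 = 0.53311
p₀ = P(outcome | unexposed) = 143/1391 = 0.1028
Under exogeneity and monotonicity, PS = (p₁ − p₀) / (1 − p₀).
PS = (0.53311 − 0.1028) / (1 − 0.1028) = 0.43031 / 0.8972 ≈ 0.4796

PS ≈ 0.480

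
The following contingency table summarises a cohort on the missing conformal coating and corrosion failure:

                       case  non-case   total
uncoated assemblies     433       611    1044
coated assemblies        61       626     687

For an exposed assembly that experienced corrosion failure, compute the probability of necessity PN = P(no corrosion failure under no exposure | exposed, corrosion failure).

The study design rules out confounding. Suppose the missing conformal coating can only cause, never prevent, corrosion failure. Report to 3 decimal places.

PN ≈ 0.786

p₁ = P(outcome | exposed) = 433/1044 = 0.41475
p₀ = P(outcome | unexposed) = 61/687 = 0.088792
Under exogeneity and monotonicity, PN = (p₁ − p₀) / p₁.
PN = (0.41475 − 0.088792) / 0.41475 = 0.32596 / 0.41475 ≈ 0.7859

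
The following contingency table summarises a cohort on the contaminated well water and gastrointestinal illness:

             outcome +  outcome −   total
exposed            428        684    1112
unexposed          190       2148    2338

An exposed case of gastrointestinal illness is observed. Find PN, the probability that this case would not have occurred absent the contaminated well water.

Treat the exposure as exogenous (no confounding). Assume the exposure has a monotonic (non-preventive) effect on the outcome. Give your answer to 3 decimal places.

p₁ = P(outcome | exposed) = 428/1112 = 0.38489
p₀ = P(outcome | unexposed) = 190/2338 = 0.081266
Under exogeneity and monotonicity, PN = (p₁ − p₀)/p₁.
PN = (0.38489 − 0.081266) / 0.38489 ≈ 0.7889

PN ≈ 0.789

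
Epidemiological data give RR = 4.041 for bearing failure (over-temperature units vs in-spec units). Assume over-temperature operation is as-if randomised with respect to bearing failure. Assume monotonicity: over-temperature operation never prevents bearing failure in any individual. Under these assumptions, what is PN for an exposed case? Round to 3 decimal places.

PN ≈ 0.753

Under exogeneity and monotonicity, PN = (RR − 1) / RR = 1 − 1/RR.
PN = (4.041 − 1) / 4.041 = 3.041 / 4.041 ≈ 0.7525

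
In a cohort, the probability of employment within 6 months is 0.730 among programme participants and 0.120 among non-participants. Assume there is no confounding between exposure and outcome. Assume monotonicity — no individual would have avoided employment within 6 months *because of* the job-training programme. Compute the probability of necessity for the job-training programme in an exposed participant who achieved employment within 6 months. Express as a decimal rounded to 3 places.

PN ≈ 0.836

Let p₁ = 0.73, p₀ = 0.12.
Under exogeneity and monotonicity, PN = (p₁ − p₀) / p₁.
PN = (0.73 − 0.12) / 0.73 = 0.61 / 0.73 ≈ 0.8356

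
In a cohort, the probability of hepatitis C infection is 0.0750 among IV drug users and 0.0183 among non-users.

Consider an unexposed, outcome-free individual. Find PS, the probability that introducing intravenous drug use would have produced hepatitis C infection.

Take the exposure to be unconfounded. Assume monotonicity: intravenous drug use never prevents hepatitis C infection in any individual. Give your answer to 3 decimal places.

Let p₁ = 0.075, p₀ = 0.0183.
Under exogeneity and monotonicity, PS = (p₁ − p₀) / (1 − p₀).
PS = (0.075 − 0.0183) / (1 − 0.0183) = 0.0567 / 0.9817 ≈ 0.0578

PS ≈ 0.058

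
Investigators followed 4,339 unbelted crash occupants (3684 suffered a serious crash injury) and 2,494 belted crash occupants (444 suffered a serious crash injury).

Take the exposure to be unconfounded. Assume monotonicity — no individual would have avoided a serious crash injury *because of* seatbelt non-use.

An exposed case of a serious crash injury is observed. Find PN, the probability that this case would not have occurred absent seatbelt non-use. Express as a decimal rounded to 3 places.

PN ≈ 0.790

p₁ = P(outcome | exposed) = 3684/4339 = 0.84904
p₀ = P(outcome | unexposed) = 444/2494 = 0.17803
Under exogeneity and monotonicity, PN = (p₁ − p₀) / p₁.
PN = (0.84904 − 0.17803) / 0.84904 = 0.67102 / 0.84904 ≈ 0.7903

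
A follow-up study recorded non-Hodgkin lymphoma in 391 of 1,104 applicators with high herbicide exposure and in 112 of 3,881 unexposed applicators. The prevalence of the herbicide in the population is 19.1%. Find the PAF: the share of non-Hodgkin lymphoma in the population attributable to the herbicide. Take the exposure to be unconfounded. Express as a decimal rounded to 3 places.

PAF ≈ 0.683

p₁ = P(outcome | exposed) = 391/1104 = 0.35417
p₀ = P(outcome | unexposed) = 112/3881 = 0.028859
Overall risk P(Y=1) = π·p₁ + (1−π)·p₀ = 0.191×0.35417 + 0.809×0.028859 = 0.090992.
Under exogeneity, PAF = [P(Y=1) − p₀] / P(Y=1).
PAF = (0.090992 − 0.028859) / 0.090992 ≈ 0.6828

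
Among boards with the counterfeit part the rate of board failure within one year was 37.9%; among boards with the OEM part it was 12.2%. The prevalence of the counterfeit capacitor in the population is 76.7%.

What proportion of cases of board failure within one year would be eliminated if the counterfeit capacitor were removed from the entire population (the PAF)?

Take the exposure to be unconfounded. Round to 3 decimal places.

PAF ≈ 0.618

p₁ = 0.379, p₀ = 0.122.
Overall risk P(Y=1) = π·p₁ + (1−π)·p₀ = 0.767×0.379 + 0.233×0.122 = 0.31912.
Under exogeneity, PAF = [P(Y=1) − p₀] / P(Y=1).
PAF = (0.31912 − 0.122) / 0.31912 ≈ 0.6177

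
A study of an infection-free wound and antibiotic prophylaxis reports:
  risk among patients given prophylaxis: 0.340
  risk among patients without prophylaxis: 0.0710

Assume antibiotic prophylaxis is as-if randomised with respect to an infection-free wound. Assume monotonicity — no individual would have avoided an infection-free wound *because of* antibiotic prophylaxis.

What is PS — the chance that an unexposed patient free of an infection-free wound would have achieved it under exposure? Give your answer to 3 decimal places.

Let p₁ = 0.34, p₀ = 0.071.
Under exogeneity and monotonicity, PS = (p₁ − p₀) / (1 − p₀).
PS = (0.34 − 0.071) / (1 − 0.071) = 0.269 / 0.929 ≈ 0.2896

PS ≈ 0.290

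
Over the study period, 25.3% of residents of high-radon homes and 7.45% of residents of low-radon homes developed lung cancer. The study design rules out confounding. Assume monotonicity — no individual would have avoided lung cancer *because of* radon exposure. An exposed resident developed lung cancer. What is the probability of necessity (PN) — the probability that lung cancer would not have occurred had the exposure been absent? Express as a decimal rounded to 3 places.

p₁ = 0.253, p₀ = 0.0745.
Under exogeneity and monotonicity, PN = (p₁ − p₀) / p₁.
PN = (0.253 − 0.0745) / 0.253 = 0.1785 / 0.253 ≈ 0.7055

PN ≈ 0.706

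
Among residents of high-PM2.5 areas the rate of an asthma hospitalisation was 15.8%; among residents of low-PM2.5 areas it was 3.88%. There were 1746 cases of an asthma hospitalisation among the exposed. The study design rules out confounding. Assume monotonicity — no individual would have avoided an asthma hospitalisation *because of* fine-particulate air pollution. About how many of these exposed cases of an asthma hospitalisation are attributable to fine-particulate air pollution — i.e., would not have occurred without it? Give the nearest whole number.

about 1317 cases

p₁ = 0.158, p₀ = 0.0388.
PN = (p₁ − p₀)/p₁ = (0.158 − 0.0388) / 0.158 ≈ 0.75443.
Attributable cases ≈ PN × (exposed cases) = 0.75443 × 1746 ≈ 1317.24.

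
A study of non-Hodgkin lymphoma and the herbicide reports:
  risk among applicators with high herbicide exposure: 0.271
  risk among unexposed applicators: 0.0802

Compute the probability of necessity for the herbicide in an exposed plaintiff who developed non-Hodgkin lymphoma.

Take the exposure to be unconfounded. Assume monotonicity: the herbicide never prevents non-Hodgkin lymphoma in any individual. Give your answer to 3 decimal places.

Let p₁ = 0.271, p₀ = 0.0802.
Under exogeneity and monotonicity, PN = (p₁ − p₀) / p₁.
PN = (0.271 − 0.0802) / 0.271 = 0.1908 / 0.271 ≈ 0.7041

PN ≈ 0.704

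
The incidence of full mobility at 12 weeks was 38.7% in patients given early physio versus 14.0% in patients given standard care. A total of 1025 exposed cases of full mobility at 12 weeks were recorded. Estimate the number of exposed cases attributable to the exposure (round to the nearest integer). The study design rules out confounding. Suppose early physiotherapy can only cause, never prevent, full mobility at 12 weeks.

about 654 cases

p₁ = 0.387, p₀ = 0.14.
PN = (p₁ − p₀)/p₁ = (0.387 − 0.14) / 0.387 ≈ 0.63824.
Attributable cases ≈ PN × (exposed cases) = 0.63824 × 1025 ≈ 654.20.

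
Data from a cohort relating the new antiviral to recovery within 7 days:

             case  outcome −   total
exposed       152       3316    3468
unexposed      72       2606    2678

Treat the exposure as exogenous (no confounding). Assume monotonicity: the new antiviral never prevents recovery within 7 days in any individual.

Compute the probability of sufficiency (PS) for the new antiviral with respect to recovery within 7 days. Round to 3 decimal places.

p₁ = P(outcome | exposed) = 152/3468 = 0.043829
p₀ = P(outcome | unexposed) = 72/2678 = 0.026886
Under exogeneity and monotonicity, PS = (p₁ − p₀) / (1 − p₀).
PS = (0.043829 − 0.026886) / (1 − 0.026886) = 0.016944 / 0.97311 ≈ 0.0174

PS ≈ 0.017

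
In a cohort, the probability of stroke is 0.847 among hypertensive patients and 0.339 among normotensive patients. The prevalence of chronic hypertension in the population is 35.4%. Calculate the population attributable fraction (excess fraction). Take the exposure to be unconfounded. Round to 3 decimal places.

Let p₁ = 0.847, p₀ = 0.339.
Overall risk P(Y=1) = π·p₁ + (1−π)·p₀ = 0.354×0.847 + 0.646×0.339 = 0.51883.
Under exogeneity, PAF = [P(Y=1) − p₀] / P(Y=1).
PAF = (0.51883 − 0.339) / 0.51883 ≈ 0.3466

PAF ≈ 0.347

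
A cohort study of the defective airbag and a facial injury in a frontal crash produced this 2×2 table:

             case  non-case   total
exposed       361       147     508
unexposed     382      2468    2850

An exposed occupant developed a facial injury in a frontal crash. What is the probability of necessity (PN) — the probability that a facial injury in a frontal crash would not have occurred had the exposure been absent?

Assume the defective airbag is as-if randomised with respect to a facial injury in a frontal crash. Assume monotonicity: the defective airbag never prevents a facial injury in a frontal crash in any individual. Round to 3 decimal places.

p₁ = P(outcome | exposed) = 361/508 = 0.71063
p₀ = P(outcome | unexposed) = 382/2850 = 0.13404
Under exogeneity and monotonicity, PN = (p₁ − p₀)/p₁.
PN = (0.71063 − 0.13404) / 0.71063 ≈ 0.8114

PN ≈ 0.811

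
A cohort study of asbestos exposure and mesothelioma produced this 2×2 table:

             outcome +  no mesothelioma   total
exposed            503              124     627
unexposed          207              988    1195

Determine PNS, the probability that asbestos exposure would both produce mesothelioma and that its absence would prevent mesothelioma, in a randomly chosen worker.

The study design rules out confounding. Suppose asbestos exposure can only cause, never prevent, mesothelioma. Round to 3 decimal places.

p₁ = P(outcome | exposed) = 503/627 = 0.80223
p₀ = P(outcome | unexposed) = 207/1195 = 0.17322
Under exogeneity and monotonicity, PNS = p₁ − p₀.
PNS = 0.80223 − 0.17322 = 0.62901

PNS ≈ 0.629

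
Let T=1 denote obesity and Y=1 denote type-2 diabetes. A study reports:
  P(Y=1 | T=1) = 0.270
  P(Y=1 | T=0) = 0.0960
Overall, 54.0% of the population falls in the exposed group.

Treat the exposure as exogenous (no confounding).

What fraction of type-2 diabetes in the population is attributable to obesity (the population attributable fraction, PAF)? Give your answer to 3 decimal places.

Let p₁ = 0.27, p₀ = 0.096.
Overall risk P(Y=1) = π·p₁ + (1−π)·p₀ = 0.54×0.27 + 0.46×0.096 = 0.18996.
Under exogeneity, PAF = [P(Y=1) − p₀] / P(Y=1).
PAF = (0.18996 − 0.096) / 0.18996 ≈ 0.4946

PAF ≈ 0.495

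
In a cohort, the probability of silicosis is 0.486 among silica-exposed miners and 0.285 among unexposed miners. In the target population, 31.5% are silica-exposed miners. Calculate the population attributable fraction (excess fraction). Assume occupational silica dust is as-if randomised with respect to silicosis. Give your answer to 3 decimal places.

PAF ≈ 0.182

Let p₁ = 0.486, p₀ = 0.285.
Overall risk P(Y=1) = π·p₁ + (1−π)·p₀ = 0.315×0.486 + 0.685×0.285 = 0.34832.
Under exogeneity, PAF = [P(Y=1) − p₀] / P(Y=1).
PAF = (0.34832 − 0.285) / 0.34832 ≈ 0.1818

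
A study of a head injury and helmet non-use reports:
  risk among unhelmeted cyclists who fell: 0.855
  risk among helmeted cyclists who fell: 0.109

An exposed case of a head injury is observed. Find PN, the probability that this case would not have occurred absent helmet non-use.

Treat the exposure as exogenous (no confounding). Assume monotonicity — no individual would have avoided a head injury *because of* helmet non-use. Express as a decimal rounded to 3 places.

Let p₁ = 0.855, p₀ = 0.109.
Under exogeneity and monotonicity, PN = (p₁ − p₀) / p₁.
PN = (0.855 − 0.109) / 0.855 = 0.746 / 0.855 ≈ 0.8725

PN ≈ 0.873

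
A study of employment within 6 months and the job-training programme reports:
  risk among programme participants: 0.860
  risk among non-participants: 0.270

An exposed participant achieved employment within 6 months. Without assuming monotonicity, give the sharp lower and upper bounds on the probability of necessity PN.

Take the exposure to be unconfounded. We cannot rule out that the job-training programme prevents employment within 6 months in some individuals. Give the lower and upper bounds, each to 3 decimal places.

0.686 ≤ PN ≤ 0.849

Let p₁ = 0.86, p₀ = 0.27.
Under exogeneity alone the bounds on PN are max{0,(p₁−p₀)/p₁} ≤ PN ≤ min{1,(1−p₀)/p₁}.
  lower = (p₁ − p₀)/p₁ = 0.59 / 0.86 ≈ 0.6860
  upper = min{1, (1 − p₀)/p₁} = 0.73 / 0.86 ≈ 0.8488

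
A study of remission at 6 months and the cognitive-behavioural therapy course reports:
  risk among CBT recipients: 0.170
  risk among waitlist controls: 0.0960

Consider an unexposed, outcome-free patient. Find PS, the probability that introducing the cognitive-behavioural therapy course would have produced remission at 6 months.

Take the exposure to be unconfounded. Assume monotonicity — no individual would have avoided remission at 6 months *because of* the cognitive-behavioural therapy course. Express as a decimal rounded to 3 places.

PS ≈ 0.082

Let p₁ = 0.17, p₀ = 0.096.
Under exogeneity and monotonicity, PS = (p₁ − p₀) / (1 − p₀).
PS = (0.17 − 0.096) / (1 − 0.096) = 0.074 / 0.904 ≈ 0.0819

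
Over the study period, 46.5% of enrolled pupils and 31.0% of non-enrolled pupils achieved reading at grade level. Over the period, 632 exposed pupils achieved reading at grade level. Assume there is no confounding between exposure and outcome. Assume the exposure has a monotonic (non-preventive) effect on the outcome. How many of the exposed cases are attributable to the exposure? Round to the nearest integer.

about 211 cases

p₁ = 0.465, p₀ = 0.31.
PN = (p₁ − p₀)/p₁ = (0.465 − 0.31) / 0.465 ≈ 0.33333.
Attributable cases ≈ PN × (exposed cases) = 0.33333 × 632 ≈ 210.67.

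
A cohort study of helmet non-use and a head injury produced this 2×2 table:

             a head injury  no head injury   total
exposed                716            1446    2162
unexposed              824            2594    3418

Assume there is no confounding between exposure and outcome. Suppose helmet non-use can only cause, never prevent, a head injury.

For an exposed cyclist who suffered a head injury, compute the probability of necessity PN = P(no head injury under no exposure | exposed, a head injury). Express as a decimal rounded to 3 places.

PN ≈ 0.272

p₁ = P(outcome | exposed) = 716/2162 = 0.33117
p₀ = P(outcome | unexposed) = 824/3418 = 0.24108
Under exogeneity and monotonicity, PN = (p₁ − p₀)/p₁.
PN = (0.33117 − 0.24108) / 0.33117 ≈ 0.2721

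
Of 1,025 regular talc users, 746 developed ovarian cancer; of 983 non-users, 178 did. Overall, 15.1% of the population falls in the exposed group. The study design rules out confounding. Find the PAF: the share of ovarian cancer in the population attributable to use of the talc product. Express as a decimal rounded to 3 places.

PAF ≈ 0.313

p₁ = P(outcome | exposed) = 746/1025 = 0.7278
p₀ = P(outcome | unexposed) = 178/983 = 0.18108
Overall risk P(Y=1) = π·p₁ + (1−π)·p₀ = 0.151×0.7278 + 0.849×0.18108 = 0.26363.
Under exogeneity, PAF = [P(Y=1) − p₀] / P(Y=1).
PAF = (0.26363 − 0.18108) / 0.26363 ≈ 0.3131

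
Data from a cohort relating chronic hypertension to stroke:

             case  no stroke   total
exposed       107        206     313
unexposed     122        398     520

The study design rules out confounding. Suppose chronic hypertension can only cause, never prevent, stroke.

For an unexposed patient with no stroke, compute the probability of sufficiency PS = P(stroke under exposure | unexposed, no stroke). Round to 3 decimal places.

p₁ = P(outcome | exposed) = 107/313 = 0.34185
p₀ = P(outcome | unexposed) = 122/520 = 0.23462
Under exogeneity and monotonicity, PS = (p₁ − p₀) / (1 − p₀).
PS = (0.34185 − 0.23462) / (1 − 0.23462) = 0.10724 / 0.76538 ≈ 0.1401

PS ≈ 0.140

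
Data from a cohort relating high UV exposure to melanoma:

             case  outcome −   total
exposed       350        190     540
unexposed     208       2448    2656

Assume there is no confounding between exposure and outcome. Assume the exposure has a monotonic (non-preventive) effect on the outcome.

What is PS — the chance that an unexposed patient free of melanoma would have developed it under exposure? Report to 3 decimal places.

p₁ = P(outcome | exposed) = 350/540 = 0.64815
p₀ = P(outcome | unexposed) = 208/2656 = 0.078313
Under exogeneity and monotonicity, PS = (p₁ − p₀) / (1 − p₀).
PS = (0.64815 − 0.078313) / (1 − 0.078313) = 0.56983 / 0.92169 ≈ 0.6183

PS ≈ 0.618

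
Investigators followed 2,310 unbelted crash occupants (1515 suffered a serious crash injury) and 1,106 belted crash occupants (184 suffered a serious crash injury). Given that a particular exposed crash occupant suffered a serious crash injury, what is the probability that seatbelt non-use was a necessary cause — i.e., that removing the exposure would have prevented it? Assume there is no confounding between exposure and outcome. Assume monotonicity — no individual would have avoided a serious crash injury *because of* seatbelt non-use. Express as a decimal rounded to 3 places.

p₁ = P(outcome | exposed) = 1515/2310 = 0.65584
p₀ = P(outcome | unexposed) = 184/1106 = 0.16637
Under exogeneity and monotonicity, PN = (p₁ − p₀) / p₁.
PN = (0.65584 − 0.16637) / 0.65584 = 0.48948 / 0.65584 ≈ 0.7463

PN ≈ 0.746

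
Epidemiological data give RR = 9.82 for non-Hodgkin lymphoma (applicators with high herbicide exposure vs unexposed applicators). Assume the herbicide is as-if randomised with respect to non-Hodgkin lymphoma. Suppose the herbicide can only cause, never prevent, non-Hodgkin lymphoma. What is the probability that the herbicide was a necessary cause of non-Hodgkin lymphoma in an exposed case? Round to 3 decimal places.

Under exogeneity and monotonicity, PN = (RR − 1) / RR = 1 − 1/RR.
PN = (9.82 − 1) / 9.82 = 8.82 / 9.82 ≈ 0.8982

PN ≈ 0.898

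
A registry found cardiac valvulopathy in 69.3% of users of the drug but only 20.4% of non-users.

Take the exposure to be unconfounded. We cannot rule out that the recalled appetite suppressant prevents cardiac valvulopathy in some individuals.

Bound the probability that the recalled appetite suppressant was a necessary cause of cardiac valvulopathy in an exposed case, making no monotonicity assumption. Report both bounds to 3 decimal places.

0.706 ≤ PN ≤ 1.000

p₁ = 0.693, p₀ = 0.204.
Under exogeneity alone the bounds on PN are max{0,(p₁−p₀)/p₁} ≤ PN ≤ min{1,(1−p₀)/p₁}.
  lower = (p₁ − p₀)/p₁ = 0.489 / 0.693 ≈ 0.7056
  upper = min{1, (1 − p₀)/p₁} = 0.796 / 0.693 ≈ 1.1486 → capped at 1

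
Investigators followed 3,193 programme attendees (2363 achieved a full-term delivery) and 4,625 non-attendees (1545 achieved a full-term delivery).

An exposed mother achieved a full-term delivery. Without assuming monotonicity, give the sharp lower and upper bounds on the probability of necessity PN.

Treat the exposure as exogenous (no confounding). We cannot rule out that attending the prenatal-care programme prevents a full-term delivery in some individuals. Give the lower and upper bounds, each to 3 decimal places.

p₁ = P(outcome | exposed) = 2363/3193 = 0.74006
p₀ = P(outcome | unexposed) = 1545/4625 = 0.33405
Under exogeneity alone the bounds on PN are max{0,(p₁−p₀)/p₁} ≤ PN ≤ min{1,(1−p₀)/p₁}.
  lower = (p₁ − p₀)/p₁ = 0.406 / 0.74006 ≈ 0.5486
  upper = min{1, (1 − p₀)/p₁} = 0.66595 / 0.74006 ≈ 0.8999

0.549 ≤ PN ≤ 0.900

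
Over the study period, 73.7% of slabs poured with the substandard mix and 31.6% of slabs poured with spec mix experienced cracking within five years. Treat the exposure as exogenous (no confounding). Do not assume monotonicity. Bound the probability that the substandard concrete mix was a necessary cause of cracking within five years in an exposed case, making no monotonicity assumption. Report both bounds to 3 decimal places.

p₁ = 0.737, p₀ = 0.316.
Under exogeneity alone the bounds on PN are max{0,(p₁−p₀)/p₁} ≤ PN ≤ min{1,(1−p₀)/p₁}.
  lower = (p₁ − p₀)/p₁ = 0.421 / 0.737 ≈ 0.5712
  upper = min{1, (1 − p₀)/p₁} = 0.684 / 0.737 ≈ 0.9281

0.571 ≤ PN ≤ 0.928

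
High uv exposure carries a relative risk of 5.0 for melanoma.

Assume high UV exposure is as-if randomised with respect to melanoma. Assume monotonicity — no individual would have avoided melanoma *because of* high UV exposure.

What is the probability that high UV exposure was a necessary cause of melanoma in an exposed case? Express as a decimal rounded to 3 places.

Under exogeneity and monotonicity, PN = (RR − 1) / RR = 1 − 1/RR.
PN = (5.0 − 1) / 5.0 = 4 / 5.0 ≈ 0.8000

PN ≈ 0.800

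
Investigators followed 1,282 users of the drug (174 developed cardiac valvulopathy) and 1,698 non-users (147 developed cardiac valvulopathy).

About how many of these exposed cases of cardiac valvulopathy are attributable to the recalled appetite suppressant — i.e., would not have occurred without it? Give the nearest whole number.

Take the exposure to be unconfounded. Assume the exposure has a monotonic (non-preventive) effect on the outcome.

about 63 cases

p₁ = P(outcome | exposed) = 174/1282 = 0.13573
p₀ = P(outcome | unexposed) = 147/1698 = 0.086572
PN = (p₁ − p₀)/p₁ = (0.13573 − 0.086572) / 0.13573 ≈ 0.36215.
Attributable cases ≈ PN × (exposed cases) = 0.36215 × 174 ≈ 63.01.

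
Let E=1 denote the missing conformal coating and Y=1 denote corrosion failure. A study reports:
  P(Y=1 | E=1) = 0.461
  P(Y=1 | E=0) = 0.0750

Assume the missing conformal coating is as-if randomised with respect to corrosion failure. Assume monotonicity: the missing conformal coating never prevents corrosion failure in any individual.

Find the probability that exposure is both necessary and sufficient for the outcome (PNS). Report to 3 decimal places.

PNS ≈ 0.386

Let p₁ = 0.461, p₀ = 0.075.
Under exogeneity and monotonicity, PNS = p₁ − p₀.
PNS = 0.461 − 0.075 = 0.386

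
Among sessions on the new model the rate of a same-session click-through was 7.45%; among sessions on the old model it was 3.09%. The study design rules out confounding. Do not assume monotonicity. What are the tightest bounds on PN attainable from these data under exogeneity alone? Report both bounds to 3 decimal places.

p₁ = 0.0745, p₀ = 0.0309.
Under exogeneity alone the bounds on PN are max{0,(p₁−p₀)/p₁} ≤ PN ≤ min{1,(1−p₀)/p₁}.
  lower = (p₁ − p₀)/p₁ = 0.0436 / 0.0745 ≈ 0.5852
  upper = min{1, (1 − p₀)/p₁} = 0.9691 / 0.0745 ≈ 13.0081 → capped at 1

0.585 ≤ PN ≤ 1.000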